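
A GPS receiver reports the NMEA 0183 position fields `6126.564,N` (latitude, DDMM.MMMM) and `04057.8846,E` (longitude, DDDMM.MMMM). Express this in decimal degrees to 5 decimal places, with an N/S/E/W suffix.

61.44273° N, 40.96474° E

Lat: degrees = first 2 digits = 61, minutes = 26.564; 61 + 26.564/60 = 61.442733
λ: degrees = first 3 digits = 40, minutes = 57.8846; 40 + 57.8846/60 = 40.964743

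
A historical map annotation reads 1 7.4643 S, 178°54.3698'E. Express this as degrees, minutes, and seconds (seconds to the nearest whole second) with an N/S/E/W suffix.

1°07′28″ S, 178°54′22″ E

Latitude: 7.46430′ → 7′ and 0.46430 × 60 = 27.86″
Lon: 54.36980′ → 54′ and 0.36980 × 60 = 22.19″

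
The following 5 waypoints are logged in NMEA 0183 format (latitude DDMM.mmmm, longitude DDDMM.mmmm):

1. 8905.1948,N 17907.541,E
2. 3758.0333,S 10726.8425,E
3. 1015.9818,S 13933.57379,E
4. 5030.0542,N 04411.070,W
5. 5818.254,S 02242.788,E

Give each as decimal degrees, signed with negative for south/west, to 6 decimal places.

Point 1:
  Latitude: degrees = first 2 digits = 89, minutes = 5.1948; 89 + 5.1948/60 = 89.0865800
  N ⇒ keep positive
  Lon: degrees = first 3 digits = 179, minutes = 7.541; 179 + 7.541/60 = 179.1256833
  E → positive
Point 2:
  Latitude: degrees = first 2 digits = 37, minutes = 58.0333; 37 + 58.0333/60 = 37.9672217
  hemisphere S, so the sign is −
  Longitude: split at 3 digits → 107° and 26.8425′; 107 + 26.8425/60 = 107.4473750
  E → positive
Point 3:
  Latitude: split at 2 digits → 10° and 15.9818′; 10 + 15.9818/60 = 10.2663633
  hemisphere S, so the sign is −
  Lon: split at 3 digits → 139° and 33.57379′; 139 + 33.57379/60 = 139.5595632
  E → positive
Point 4:
  φ: split at 2 digits → 50° and 30.0542′; 50 + 30.0542/60 = 50.5009033
  N → positive
  Longitude: split at 3 digits → 044° and 11.07′; 44 + 11.07/60 = 44.1845000
  W ⇒ negate
Point 5:
  φ: split at 2 digits → 58° and 18.254′; 58 + 18.254/60 = 58.3042333
  S ⇒ negate
  Longitude: split at 3 digits → 022° and 42.788′; 22 + 42.788/60 = 22.7131333
  E → positive

1. 89.086580, 179.125683
2. -37.967222, 107.447375
3. -10.266363, 139.559563
4. 50.500903, -44.184500
5. -58.304233, 22.713133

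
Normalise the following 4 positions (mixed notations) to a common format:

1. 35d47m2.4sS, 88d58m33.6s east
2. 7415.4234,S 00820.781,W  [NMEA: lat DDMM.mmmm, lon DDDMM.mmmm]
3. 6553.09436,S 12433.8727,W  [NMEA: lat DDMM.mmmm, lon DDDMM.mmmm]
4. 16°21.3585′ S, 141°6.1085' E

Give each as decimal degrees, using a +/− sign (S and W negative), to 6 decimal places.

Point 1:
  φ: 47′ + 2.4″ = 47.04000′; 35 + 47.04000/60 = 35.7840000
  hemisphere S, so the sign is −
  Lon: 58′ + 33.6″ = 58.56000′; 88 + 58.56000/60 = 88.9760000
  E ⇒ keep positive
Point 2:
  Lat: split at 2 digits → 74° and 15.4234′; 74 + 15.4234/60 = 74.2570567
  S → negative
  Lon: split at 3 digits → 008° and 20.781′; 8 + 20.781/60 = 8.3463500
  hemisphere W, so the sign is −
Point 3:
  Lat: degrees = first 2 digits = 65, minutes = 53.09436; 65 + 53.09436/60 = 65.8849060
  hemisphere S, so the sign is −
  Longitude: degrees = first 3 digits = 124, minutes = 33.8727; 124 + 33.8727/60 = 124.5645450
  W ⇒ negate
Point 4:
  Latitude: 21.3585′ = 0.355975°; total 16.3559750
  S ⇒ negate
  Longitude: 6.1085′ = 0.101808°; total 141.1018083
  E ⇒ keep positive

1. -35.784000, 88.976000
2. -74.257057, -8.346350
3. -65.884906, -124.564545
4. -16.355975, 141.101808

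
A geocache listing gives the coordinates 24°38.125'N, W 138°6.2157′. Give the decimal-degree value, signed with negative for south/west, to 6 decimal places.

24.635417, -138.103595

Latitude: 38.125′ = 0.635417°; total 24.6354167
N → positive
Longitude: 138 + 6.2157/60 = 138.1035950
hemisphere W, so the sign is −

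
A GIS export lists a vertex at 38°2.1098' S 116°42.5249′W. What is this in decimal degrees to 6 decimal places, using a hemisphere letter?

38.035163° S, 116.708748° W

Lat: 38 + 2.1098/60 = 38.0351633
Lon: 116 + 42.5249/60 = 116.7087483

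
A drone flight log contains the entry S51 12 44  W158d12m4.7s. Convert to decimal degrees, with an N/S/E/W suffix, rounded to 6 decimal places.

φ: 51° + 12/60 + 44/3600 = 51 + 0.200000 + 0.012222 = 51.2122222
Longitude: 158° + 12/60 + 4.7/3600 = 158 + 0.200000 + 0.001306 = 158.2013056

51.212222° S, 158.201306° W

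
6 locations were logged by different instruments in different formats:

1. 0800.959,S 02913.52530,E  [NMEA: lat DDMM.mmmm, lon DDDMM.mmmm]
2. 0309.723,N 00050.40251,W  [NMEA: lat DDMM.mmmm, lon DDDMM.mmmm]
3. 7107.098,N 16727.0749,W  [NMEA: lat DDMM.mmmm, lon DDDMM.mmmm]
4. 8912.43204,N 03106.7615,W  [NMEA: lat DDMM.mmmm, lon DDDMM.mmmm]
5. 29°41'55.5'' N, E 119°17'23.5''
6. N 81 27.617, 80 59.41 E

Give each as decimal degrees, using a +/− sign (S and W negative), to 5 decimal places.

Point 1:
  φ: degrees = first 2 digits = 8, minutes = 0.959; 8 + 0.959/60 = 8.015983
  S → negative
  Longitude: degrees = first 3 digits = 29, minutes = 13.5253; 29 + 13.5253/60 = 29.225422
  E ⇒ keep positive
Point 2:
  φ: split at 2 digits → 03° and 9.723′; 3 + 9.723/60 = 3.162050
  N ⇒ keep positive
  Lon: split at 3 digits → 000° and 50.40251′; 0 + 50.40251/60 = 0.840042
  W → negative
Point 3:
  φ: split at 2 digits → 71° and 7.098′; 71 + 7.098/60 = 71.118300
  N ⇒ keep positive
  Longitude: degrees = first 3 digits = 167, minutes = 27.0749; 167 + 27.0749/60 = 167.451248
  hemisphere W, so the sign is −
Point 4:
  Lat: degrees = first 2 digits = 89, minutes = 12.43204; 89 + 12.43204/60 = 89.207201
  N ⇒ keep positive
  λ: degrees = first 3 digits = 31, minutes = 6.7615; 31 + 6.7615/60 = 31.112692
  W ⇒ negate
Point 5:
  φ: 29 + 41/60 + 55.5/3600 = 29.698750
  N → positive
  Longitude: 119 + 17/60 + 23.5/3600 = 119.289861
  E → positive
Point 6:
  Lat: 81 + 27.617/60 = 81.460283
  N ⇒ keep positive
  Longitude: 80 + 59.41/60 = 80.990167
  E ⇒ keep positive

1. -8.01598, 29.22542
2. 3.16205, -0.84004
3. 71.11830, -167.45125
4. 89.20720, -31.11269
5. 29.69875, 119.28986
6. 81.46028, 80.99017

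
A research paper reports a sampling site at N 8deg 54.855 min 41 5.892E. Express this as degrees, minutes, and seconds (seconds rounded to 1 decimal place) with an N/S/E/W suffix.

8°54′51.3″ N, 41°05′53.5″ E

Latitude: fractional minutes 0.85500 × 60 = 51.300″
Lon: 5.89200′ → 5′ and 0.89200 × 60 = 53.520″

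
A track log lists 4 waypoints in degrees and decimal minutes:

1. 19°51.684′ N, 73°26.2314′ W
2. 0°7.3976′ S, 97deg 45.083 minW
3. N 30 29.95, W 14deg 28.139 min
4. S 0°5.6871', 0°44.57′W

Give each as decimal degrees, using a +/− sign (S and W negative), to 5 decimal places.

1. 19.86140, -73.43719
2. -0.12329, -97.75138
3. 30.49917, -14.46898
4. -0.09479, -0.74283

Point 1:
  Latitude: 51.684′ = 0.861400°; total 19.861400
  N → positive
  Lon: 26.2314′ = 0.437190°; total 73.437190
  W → negative
Point 2:
  Latitude: 0 + 7.3976/60 = 0.123293
  hemisphere S, so the sign is −
  λ: 97 + 45.083/60 = 97.751383
  hemisphere W, so the sign is −
Point 3:
  φ: 30 + 29.95/60 = 30.499167
  N ⇒ keep positive
  λ: 28.139′ = 0.468983°; total 14.468983
  W → negative
Point 4:
  φ: 5.6871′ = 0.094785°; total 0.094785
  S ⇒ negate
  Lon: 44.57′ = 0.742833°; total 0.742833
  W → negative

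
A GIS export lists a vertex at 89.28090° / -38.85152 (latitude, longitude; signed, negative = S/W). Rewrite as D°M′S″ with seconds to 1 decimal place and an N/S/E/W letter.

89°16′51.2″ N, 38°51′5.5″ W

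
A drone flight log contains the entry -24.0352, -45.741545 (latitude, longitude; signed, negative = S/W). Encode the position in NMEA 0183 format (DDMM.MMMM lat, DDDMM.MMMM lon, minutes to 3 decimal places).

2402.112,S / 04544.493,W

Latitude is negative → S; |value| = 24.035200
Latitude: minutes = (24.035200 − 24) × 60 = 2.11200
Longitude is negative → W; |value| = 45.741545
Longitude: fractional part 0.741545 → 44.49270 minutes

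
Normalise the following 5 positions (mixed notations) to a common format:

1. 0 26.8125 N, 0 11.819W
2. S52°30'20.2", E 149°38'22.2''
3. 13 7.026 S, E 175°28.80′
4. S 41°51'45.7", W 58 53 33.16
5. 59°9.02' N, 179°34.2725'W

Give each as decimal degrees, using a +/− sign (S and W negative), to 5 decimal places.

Point 1:
  Latitude: 0 + 26.8125/60 = 0.446875
  N ⇒ keep positive
  λ: 11.819′ = 0.196983°; total 0.196983
  W → negative
Point 2:
  φ: 30′ + 20.2″ = 30.33667′; 52 + 30.33667/60 = 52.505611
  S ⇒ negate
  λ: 149 + 38/60 + 22.2/3600 = 149.639500
  E → positive
Point 3:
  Lat: 7.026′ = 0.117100°; total 13.117100
  S ⇒ negate
  λ: 28.8′ = 0.480000°; total 175.480000
  E → positive
Point 4:
  Latitude: 51′ + 45.7″ = 51.76167′; 41 + 51.76167/60 = 41.862694
  S → negative
  λ: 58 + 53/60 + 33.16/3600 = 58.892544
  W → negative
Point 5:
  Lat: 59 + 9.02/60 = 59.150333
  N → positive
  λ: 179 + 34.2725/60 = 179.571208
  W ⇒ negate

1. 0.44688, -0.19698
2. -52.50561, 149.63950
3. -13.11710, 175.48000
4. -41.86269, -58.89254
5. 59.15033, -179.57121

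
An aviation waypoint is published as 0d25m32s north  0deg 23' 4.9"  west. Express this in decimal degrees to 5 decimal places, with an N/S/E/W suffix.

Lat: 25′ + 32″ = 25.53333′; 0 + 25.53333/60 = 0.425556
Lon: 0 + 23/60 + 4.9/3600 = 0.384694

0.42556° N, 0.38469° W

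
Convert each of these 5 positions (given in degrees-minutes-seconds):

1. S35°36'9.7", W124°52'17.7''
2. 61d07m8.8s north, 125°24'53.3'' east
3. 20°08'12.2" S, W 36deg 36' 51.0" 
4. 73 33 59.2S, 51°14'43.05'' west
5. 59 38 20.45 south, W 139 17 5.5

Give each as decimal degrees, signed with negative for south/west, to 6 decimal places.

1. -35.602694, -124.871583
2. 61.119111, 125.414806
3. -20.136722, -36.614167
4. -73.566444, -51.245292
5. -59.639014, -139.284861

Point 1:
  φ: 36′ + 9.7″ = 36.16167′; 35 + 36.16167/60 = 35.6026944
  S → negative
  λ: 124 + 52/60 + 17.7/3600 = 124.8715833
  W → negative
Point 2:
  Lat: 61 + 7/60 + 8.8/3600 = 61.1191111
  N ⇒ keep positive
  λ: 125° + 24/60 + 53.3/3600 = 125 + 0.400000 + 0.014806 = 125.4148056
  E ⇒ keep positive
Point 3:
  Latitude: 20° + 8/60 + 12.2/3600 = 20 + 0.133333 + 0.003389 = 20.1367222
  S → negative
  Longitude: 36° + 36/60 + 51/3600 = 36 + 0.600000 + 0.014167 = 36.6141667
  W → negative
Point 4:
  Lat: 73 + 33/60 + 59.2/3600 = 73.5664444
  S ⇒ negate
  Longitude: 51° + 14/60 + 43.05/3600 = 51 + 0.233333 + 0.011958 = 51.2452917
  hemisphere W, so the sign is −
Point 5:
  Lat: 38′ + 20.45″ = 38.34083′; 59 + 38.34083/60 = 59.6390139
  S ⇒ negate
  Lon: 17′ + 5.5″ = 17.09167′; 139 + 17.09167/60 = 139.2848611
  hemisphere W, so the sign is −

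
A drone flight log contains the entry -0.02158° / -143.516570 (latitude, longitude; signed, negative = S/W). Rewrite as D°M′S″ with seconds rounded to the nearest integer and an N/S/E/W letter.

0°01′18″ S, 143°31′0″ W

Latitude is negative → S; |value| = 0.021580
Lat: 0.021580° → 1.29480′; 0.29480 × 60 = 17.69″
Longitude is negative → W; |value| = 143.516570
λ: whole degrees 143; 30.99420′ → 30′ and 59.65″
rounding gives 60″ → carry → 143°31′0″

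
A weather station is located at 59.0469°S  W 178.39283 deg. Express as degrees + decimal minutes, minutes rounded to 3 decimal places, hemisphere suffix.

59° 2.814′ S, 178° 23.570′ W

Lat: 59° + 0.046900 × 60 = 59° 2.81400′
Longitude: fractional part 0.392830 → 23.56980 minutes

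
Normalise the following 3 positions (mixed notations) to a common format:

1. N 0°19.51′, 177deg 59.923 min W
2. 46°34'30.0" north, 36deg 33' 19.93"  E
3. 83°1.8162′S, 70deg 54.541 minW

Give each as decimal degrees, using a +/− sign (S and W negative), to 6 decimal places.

1. 0.325167, -177.998717
2. 46.575000, 36.555536
3. -83.030270, -70.909017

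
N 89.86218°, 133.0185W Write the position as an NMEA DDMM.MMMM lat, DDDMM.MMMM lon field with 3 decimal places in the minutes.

φ: fractional part 0.862180 → 51.73080 minutes
λ: fractional part 0.018500 → 1.11000 minutes

8951.731,N / 13301.110,W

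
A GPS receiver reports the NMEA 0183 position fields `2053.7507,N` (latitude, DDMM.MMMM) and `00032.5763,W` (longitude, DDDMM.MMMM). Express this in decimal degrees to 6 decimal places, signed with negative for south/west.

Lat: degrees = first 2 digits = 20, minutes = 53.7507; 20 + 53.7507/60 = 20.8958450
N ⇒ keep positive
Lon: degrees = first 3 digits = 0, minutes = 32.5763; 0 + 32.5763/60 = 0.5429383
hemisphere W, so the sign is −

20.895845, -0.542938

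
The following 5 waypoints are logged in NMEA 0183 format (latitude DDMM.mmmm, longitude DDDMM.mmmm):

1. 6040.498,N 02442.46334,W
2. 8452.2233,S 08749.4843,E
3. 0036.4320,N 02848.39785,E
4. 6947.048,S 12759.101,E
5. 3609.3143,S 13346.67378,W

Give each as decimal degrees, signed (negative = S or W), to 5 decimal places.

1. 60.67497, -24.70772
2. -84.87039, 87.82474
3. 0.60720, 28.80663
4. -69.78413, 127.98502
5. -36.15524, -133.77790

Point 1:
  Latitude: degrees = first 2 digits = 60, minutes = 40.498; 60 + 40.498/60 = 60.674967
  N → positive
  Lon: degrees = first 3 digits = 24, minutes = 42.46334; 24 + 42.46334/60 = 24.707722
  W → negative
Point 2:
  Latitude: degrees = first 2 digits = 84, minutes = 52.2233; 84 + 52.2233/60 = 84.870388
  S → negative
  Longitude: split at 3 digits → 087° and 49.4843′; 87 + 49.4843/60 = 87.824738
  E ⇒ keep positive
Point 3:
  φ: split at 2 digits → 00° and 36.432′; 0 + 36.432/60 = 0.607200
  N ⇒ keep positive
  Lon: split at 3 digits → 028° and 48.39785′; 28 + 48.39785/60 = 28.806631
  E ⇒ keep positive
Point 4:
  φ: split at 2 digits → 69° and 47.048′; 69 + 47.048/60 = 69.784133
  hemisphere S, so the sign is −
  λ: split at 3 digits → 127° and 59.101′; 127 + 59.101/60 = 127.985017
  E → positive
Point 5:
  Lat: split at 2 digits → 36° and 9.3143′; 36 + 9.3143/60 = 36.155238
  hemisphere S, so the sign is −
  Lon: degrees = first 3 digits = 133, minutes = 46.67378; 133 + 46.67378/60 = 133.777896
  W ⇒ negate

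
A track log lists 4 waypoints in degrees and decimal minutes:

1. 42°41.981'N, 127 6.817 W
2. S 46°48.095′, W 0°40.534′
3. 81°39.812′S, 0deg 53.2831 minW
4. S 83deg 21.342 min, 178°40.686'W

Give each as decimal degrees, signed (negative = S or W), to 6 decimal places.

1. 42.699683, -127.113617
2. -46.801583, -0.675567
3. -81.663533, -0.888052
4. -83.355700, -178.678100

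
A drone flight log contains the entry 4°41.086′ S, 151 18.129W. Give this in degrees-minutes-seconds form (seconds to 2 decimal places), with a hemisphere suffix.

φ: fractional minutes 0.08600 × 60 = 5.1600″
Longitude: fractional minutes 0.12900 × 60 = 7.7400″

4°41′5.16″ S, 151°18′7.74″ W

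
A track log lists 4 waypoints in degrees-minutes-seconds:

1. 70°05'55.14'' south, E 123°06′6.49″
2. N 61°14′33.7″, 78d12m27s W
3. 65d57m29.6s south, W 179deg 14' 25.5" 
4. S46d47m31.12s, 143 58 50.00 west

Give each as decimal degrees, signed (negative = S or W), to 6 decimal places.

Point 1:
  φ: 70° + 5/60 + 55.14/3600 = 70 + 0.083333 + 0.015317 = 70.0986500
  S → negative
  λ: 123 + 6/60 + 6.49/3600 = 123.1018028
  E → positive
Point 2:
  Latitude: 61° + 14/60 + 33.7/3600 = 61 + 0.233333 + 0.009361 = 61.2426944
  N ⇒ keep positive
  Lon: 78 + 12/60 + 27/3600 = 78.2075000
  W ⇒ negate
Point 3:
  φ: 57′ + 29.6″ = 57.49333′; 65 + 57.49333/60 = 65.9582222
  S ⇒ negate
  Longitude: 14′ + 25.5″ = 14.42500′; 179 + 14.42500/60 = 179.2404167
  W ⇒ negate
Point 4:
  Lat: 47′ + 31.12″ = 47.51867′; 46 + 47.51867/60 = 46.7919778
  S → negative
  Longitude: 58′ + 50″ = 58.83333′; 143 + 58.83333/60 = 143.9805556
  W → negative

1. -70.098650, 123.101803
2. 61.242694, -78.207500
3. -65.958222, -179.240417
4. -46.791978, -143.980556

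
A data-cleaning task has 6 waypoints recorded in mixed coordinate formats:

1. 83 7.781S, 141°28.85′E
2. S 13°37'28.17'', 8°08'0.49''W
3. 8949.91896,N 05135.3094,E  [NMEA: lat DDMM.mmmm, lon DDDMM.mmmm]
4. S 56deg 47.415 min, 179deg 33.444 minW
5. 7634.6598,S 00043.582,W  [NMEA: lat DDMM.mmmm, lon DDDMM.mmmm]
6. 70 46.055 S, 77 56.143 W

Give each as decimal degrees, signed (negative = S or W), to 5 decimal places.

Point 1:
  Latitude: 7.781′ = 0.129683°; total 83.129683
  S → negative
  Longitude: 28.85′ = 0.480833°; total 141.480833
  E → positive
Point 2:
  Lat: 13 + 37/60 + 28.17/3600 = 13.624492
  hemisphere S, so the sign is −
  Lon: 8 + 8/60 + 0.49/3600 = 8.133469
  W ⇒ negate
Point 3:
  φ: degrees = first 2 digits = 89, minutes = 49.91896; 89 + 49.91896/60 = 89.831983
  N → positive
  λ: degrees = first 3 digits = 51, minutes = 35.3094; 51 + 35.3094/60 = 51.588490
  E ⇒ keep positive
Point 4:
  φ: 47.415′ = 0.790250°; total 56.790250
  hemisphere S, so the sign is −
  Longitude: 179 + 33.444/60 = 179.557400
  W ⇒ negate
Point 5:
  Latitude: split at 2 digits → 76° and 34.6598′; 76 + 34.6598/60 = 76.577663
  S ⇒ negate
  Lon: split at 3 digits → 000° and 43.582′; 0 + 43.582/60 = 0.726367
  W → negative
Point 6:
  φ: 46.055′ = 0.767583°; total 70.767583
  S → negative
  λ: 77 + 56.143/60 = 77.935717
  W → negative

1. -83.12968, 141.48083
2. -13.62449, -8.13347
3. 89.83198, 51.58849
4. -56.79025, -179.55740
5. -76.57766, -0.72637
6. -70.76758, -77.93572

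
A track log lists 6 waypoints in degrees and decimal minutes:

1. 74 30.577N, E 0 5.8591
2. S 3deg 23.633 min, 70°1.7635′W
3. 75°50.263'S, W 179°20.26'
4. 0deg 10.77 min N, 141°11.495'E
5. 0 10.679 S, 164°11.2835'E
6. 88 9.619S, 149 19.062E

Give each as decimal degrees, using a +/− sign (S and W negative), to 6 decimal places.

1. 74.509617, 0.097652
2. -3.393883, -70.029392
3. -75.837717, -179.337667
4. 0.179500, 141.191583
5. -0.177983, 164.188058
6. -88.160317, 149.317700

Point 1:
  φ: 30.577′ = 0.509617°; total 74.5096167
  N → positive
  λ: 0 + 5.8591/60 = 0.0976517
  E ⇒ keep positive
Point 2:
  Latitude: 3 + 23.633/60 = 3.3938833
  S → negative
  Longitude: 1.7635′ = 0.029392°; total 70.0293917
  W ⇒ negate
Point 3:
  Lat: 50.263′ = 0.837717°; total 75.8377167
  S ⇒ negate
  λ: 20.26′ = 0.337667°; total 179.3376667
  hemisphere W, so the sign is −
Point 4:
  φ: 10.77′ = 0.179500°; total 0.1795000
  N ⇒ keep positive
  Longitude: 141 + 11.495/60 = 141.1915833
  E → positive
Point 5:
  Latitude: 10.679′ = 0.177983°; total 0.1779833
  S → negative
  λ: 11.2835′ = 0.188058°; total 164.1880583
  E → positive
Point 6:
  Latitude: 9.619′ = 0.160317°; total 88.1603167
  S → negative
  Lon: 19.062′ = 0.317700°; total 149.3177000
  E ⇒ keep positive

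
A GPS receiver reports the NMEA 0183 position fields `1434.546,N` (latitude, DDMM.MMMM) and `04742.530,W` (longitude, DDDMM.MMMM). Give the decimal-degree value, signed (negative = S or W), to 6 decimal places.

14.575767, -47.708833

Lat: split at 2 digits → 14° and 34.546′; 14 + 34.546/60 = 14.5757667
N → positive
Longitude: split at 3 digits → 047° and 42.53′; 47 + 42.53/60 = 47.7088333
hemisphere W, so the sign is −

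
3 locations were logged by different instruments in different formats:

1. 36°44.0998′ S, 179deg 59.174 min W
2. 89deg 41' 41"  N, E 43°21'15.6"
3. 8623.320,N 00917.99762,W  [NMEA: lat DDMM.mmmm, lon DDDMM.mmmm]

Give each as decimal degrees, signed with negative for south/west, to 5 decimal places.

Point 1:
  Lat: 44.0998′ = 0.734997°; total 36.734997
  hemisphere S, so the sign is −
  λ: 179 + 59.174/60 = 179.986233
  W → negative
Point 2:
  Lat: 89° + 41/60 + 41/3600 = 89 + 0.683333 + 0.011389 = 89.694722
  N → positive
  λ: 43 + 21/60 + 15.6/3600 = 43.354333
  E → positive
Point 3:
  Latitude: degrees = first 2 digits = 86, minutes = 23.32; 86 + 23.32/60 = 86.388667
  N → positive
  Lon: degrees = first 3 digits = 9, minutes = 17.99762; 9 + 17.99762/60 = 9.299960
  hemisphere W, so the sign is −

1. -36.73500, -179.98623
2. 89.69472, 43.35433
3. 86.38867, -9.29996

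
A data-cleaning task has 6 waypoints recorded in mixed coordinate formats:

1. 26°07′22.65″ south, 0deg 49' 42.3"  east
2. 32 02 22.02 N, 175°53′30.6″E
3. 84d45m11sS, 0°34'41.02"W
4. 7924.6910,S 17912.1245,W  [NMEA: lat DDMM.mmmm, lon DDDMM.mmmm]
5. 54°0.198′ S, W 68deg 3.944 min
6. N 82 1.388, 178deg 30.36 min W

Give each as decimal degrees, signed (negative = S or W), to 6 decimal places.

1. -26.122958, 0.828417
2. 32.039450, 175.891833
3. -84.753056, -0.578061
4. -79.411517, -179.202075
5. -54.003300, -68.065733
6. 82.023133, -178.506000

Point 1:
  Lat: 26 + 7/60 + 22.65/3600 = 26.1229583
  S → negative
  Longitude: 0° + 49/60 + 42.3/3600 = 0 + 0.816667 + 0.011750 = 0.8284167
  E → positive
Point 2:
  Latitude: 32° + 2/60 + 22.02/3600 = 32 + 0.033333 + 0.006117 = 32.0394500
  N ⇒ keep positive
  λ: 175° + 53/60 + 30.6/3600 = 175 + 0.883333 + 0.008500 = 175.8918333
  E ⇒ keep positive
Point 3:
  Lat: 84° + 45/60 + 11/3600 = 84 + 0.750000 + 0.003056 = 84.7530556
  S ⇒ negate
  Longitude: 0 + 34/60 + 41.02/3600 = 0.5780611
  hemisphere W, so the sign is −
Point 4:
  Latitude: degrees = first 2 digits = 79, minutes = 24.691; 79 + 24.691/60 = 79.4115167
  S ⇒ negate
  Longitude: degrees = first 3 digits = 179, minutes = 12.1245; 179 + 12.1245/60 = 179.2020750
  hemisphere W, so the sign is −
Point 5:
  φ: 0.198′ = 0.003300°; total 54.0033000
  S ⇒ negate
  Lon: 68 + 3.944/60 = 68.0657333
  W → negative
Point 6:
  Latitude: 82 + 1.388/60 = 82.0231333
  N → positive
  λ: 178 + 30.36/60 = 178.5060000
  hemisphere W, so the sign is −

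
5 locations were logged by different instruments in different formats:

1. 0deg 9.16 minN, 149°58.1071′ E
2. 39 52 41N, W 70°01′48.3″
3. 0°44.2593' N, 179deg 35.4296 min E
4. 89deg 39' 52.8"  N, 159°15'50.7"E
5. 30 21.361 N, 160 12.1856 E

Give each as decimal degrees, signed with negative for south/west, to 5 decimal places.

Point 1:
  φ: 0 + 9.16/60 = 0.152667
  N → positive
  Lon: 149 + 58.1071/60 = 149.968452
  E ⇒ keep positive
Point 2:
  Lat: 39° + 52/60 + 41/3600 = 39 + 0.866667 + 0.011389 = 39.878056
  N ⇒ keep positive
  Longitude: 70 + 1/60 + 48.3/3600 = 70.030083
  W ⇒ negate
Point 3:
  Latitude: 0 + 44.2593/60 = 0.737655
  N ⇒ keep positive
  λ: 179 + 35.4296/60 = 179.590493
  E → positive
Point 4:
  φ: 39′ + 52.8″ = 39.88000′; 89 + 39.88000/60 = 89.664667
  N → positive
  Lon: 159 + 15/60 + 50.7/3600 = 159.264083
  E ⇒ keep positive
Point 5:
  Latitude: 21.361′ = 0.356017°; total 30.356017
  N → positive
  λ: 12.1856′ = 0.203093°; total 160.203093
  E ⇒ keep positive

1. 0.15267, 149.96845
2. 39.87806, -70.03008
3. 0.73766, 179.59049
4. 89.66467, 159.26408
5. 30.35602, 160.20309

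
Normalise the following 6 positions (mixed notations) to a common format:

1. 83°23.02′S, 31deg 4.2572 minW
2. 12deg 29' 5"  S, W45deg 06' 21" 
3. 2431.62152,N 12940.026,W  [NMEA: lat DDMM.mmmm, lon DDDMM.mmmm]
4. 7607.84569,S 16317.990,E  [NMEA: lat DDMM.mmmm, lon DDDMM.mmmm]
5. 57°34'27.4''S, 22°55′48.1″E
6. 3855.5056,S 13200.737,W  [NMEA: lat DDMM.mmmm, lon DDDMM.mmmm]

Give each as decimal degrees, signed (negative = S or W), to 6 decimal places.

1. -83.383667, -31.070953
2. -12.484722, -45.105833
3. 24.527025, -129.667100
4. -76.130762, 163.299833
5. -57.574278, 22.930028
6. -38.925093, -132.012283

Point 1:
  Latitude: 23.02′ = 0.383667°; total 83.3836667
  hemisphere S, so the sign is −
  λ: 4.2572′ = 0.070953°; total 31.0709533
  hemisphere W, so the sign is −
Point 2:
  φ: 12° + 29/60 + 5/3600 = 12 + 0.483333 + 0.001389 = 12.4847222
  hemisphere S, so the sign is −
  Lon: 6′ + 21″ = 6.35000′; 45 + 6.35000/60 = 45.1058333
  W ⇒ negate
Point 3:
  Latitude: degrees = first 2 digits = 24, minutes = 31.62152; 24 + 31.62152/60 = 24.5270253
  N ⇒ keep positive
  λ: split at 3 digits → 129° and 40.026′; 129 + 40.026/60 = 129.6671000
  W → negative
Point 4:
  Lat: degrees = first 2 digits = 76, minutes = 7.84569; 76 + 7.84569/60 = 76.1307615
  hemisphere S, so the sign is −
  Longitude: split at 3 digits → 163° and 17.99′; 163 + 17.99/60 = 163.2998333
  E ⇒ keep positive
Point 5:
  Lat: 57° + 34/60 + 27.4/3600 = 57 + 0.566667 + 0.007611 = 57.5742778
  S → negative
  Longitude: 55′ + 48.1″ = 55.80167′; 22 + 55.80167/60 = 22.9300278
  E → positive
Point 6:
  Lat: degrees = first 2 digits = 38, minutes = 55.5056; 38 + 55.5056/60 = 38.9250933
  S ⇒ negate
  λ: degrees = first 3 digits = 132, minutes = 0.737; 132 + 0.737/60 = 132.0122833
  hemisphere W, so the sign is −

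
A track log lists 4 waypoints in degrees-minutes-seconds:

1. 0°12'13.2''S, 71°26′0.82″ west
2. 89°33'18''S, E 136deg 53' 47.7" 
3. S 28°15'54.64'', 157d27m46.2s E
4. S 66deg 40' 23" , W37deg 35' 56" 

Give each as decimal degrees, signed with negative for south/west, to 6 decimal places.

Point 1:
  Latitude: 0 + 12/60 + 13.2/3600 = 0.2036667
  S ⇒ negate
  Lon: 71° + 26/60 + 0.82/3600 = 71 + 0.433333 + 0.000228 = 71.4335611
  hemisphere W, so the sign is −
Point 2:
  φ: 89 + 33/60 + 18/3600 = 89.5550000
  S → negative
  λ: 136 + 53/60 + 47.7/3600 = 136.8965833
  E ⇒ keep positive
Point 3:
  φ: 28° + 15/60 + 54.64/3600 = 28 + 0.250000 + 0.015178 = 28.2651778
  S → negative
  Longitude: 157° + 27/60 + 46.2/3600 = 157 + 0.450000 + 0.012833 = 157.4628333
  E → positive
Point 4:
  Latitude: 40′ + 23″ = 40.38333′; 66 + 40.38333/60 = 66.6730556
  S → negative
  Lon: 37° + 35/60 + 56/3600 = 37 + 0.583333 + 0.015556 = 37.5988889
  hemisphere W, so the sign is −

1. -0.203667, -71.433561
2. -89.555000, 136.896583
3. -28.265178, 157.462833
4. -66.673056, -37.598889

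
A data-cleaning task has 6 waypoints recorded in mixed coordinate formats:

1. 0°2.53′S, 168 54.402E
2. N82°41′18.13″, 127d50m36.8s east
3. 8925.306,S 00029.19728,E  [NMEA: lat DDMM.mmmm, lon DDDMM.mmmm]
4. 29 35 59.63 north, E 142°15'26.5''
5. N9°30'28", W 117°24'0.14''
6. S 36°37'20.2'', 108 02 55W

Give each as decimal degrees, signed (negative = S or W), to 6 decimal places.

Point 1:
  Latitude: 2.53′ = 0.042167°; total 0.0421667
  S → negative
  Longitude: 54.402′ = 0.906700°; total 168.9067000
  E ⇒ keep positive
Point 2:
  φ: 82° + 41/60 + 18.13/3600 = 82 + 0.683333 + 0.005036 = 82.6883694
  N ⇒ keep positive
  Longitude: 127° + 50/60 + 36.8/3600 = 127 + 0.833333 + 0.010222 = 127.8435556
  E ⇒ keep positive
Point 3:
  φ: split at 2 digits → 89° and 25.306′; 89 + 25.306/60 = 89.4217667
  S ⇒ negate
  Longitude: split at 3 digits → 000° and 29.19728′; 0 + 29.19728/60 = 0.4866213
  E ⇒ keep positive
Point 4:
  Latitude: 29 + 35/60 + 59.63/3600 = 29.5998972
  N ⇒ keep positive
  Longitude: 15′ + 26.5″ = 15.44167′; 142 + 15.44167/60 = 142.2573611
  E → positive
Point 5:
  Lat: 30′ + 28″ = 30.46667′; 9 + 30.46667/60 = 9.5077778
  N → positive
  λ: 24′ + 0.14″ = 24.00233′; 117 + 24.00233/60 = 117.4000389
  hemisphere W, so the sign is −
Point 6:
  Lat: 36 + 37/60 + 20.2/3600 = 36.6222778
  S → negative
  λ: 2′ + 55″ = 2.91667′; 108 + 2.91667/60 = 108.0486111
  hemisphere W, so the sign is −

1. -0.042167, 168.906700
2. 82.688369, 127.843556
3. -89.421767, 0.486621
4. 29.599897, 142.257361
5. 9.507778, -117.400039
6. -36.622278, -108.048611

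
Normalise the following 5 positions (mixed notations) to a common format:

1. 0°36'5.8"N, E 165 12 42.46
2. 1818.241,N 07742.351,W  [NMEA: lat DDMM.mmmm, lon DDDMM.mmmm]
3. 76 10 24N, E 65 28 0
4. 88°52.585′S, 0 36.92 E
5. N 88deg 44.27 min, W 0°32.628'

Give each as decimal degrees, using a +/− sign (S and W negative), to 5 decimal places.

Point 1:
  Latitude: 0° + 36/60 + 5.8/3600 = 0 + 0.600000 + 0.001611 = 0.601611
  N ⇒ keep positive
  Longitude: 165° + 12/60 + 42.46/3600 = 165 + 0.200000 + 0.011794 = 165.211794
  E → positive
Point 2:
  φ: degrees = first 2 digits = 18, minutes = 18.241; 18 + 18.241/60 = 18.304017
  N ⇒ keep positive
  Longitude: split at 3 digits → 077° and 42.351′; 77 + 42.351/60 = 77.705850
  W ⇒ negate
Point 3:
  Lat: 76 + 10/60 + 24/3600 = 76.173333
  N ⇒ keep positive
  Longitude: 28′ + 0″ = 28.00000′; 65 + 28.00000/60 = 65.466667
  E ⇒ keep positive
Point 4:
  φ: 88 + 52.585/60 = 88.876417
  hemisphere S, so the sign is −
  λ: 36.92′ = 0.615333°; total 0.615333
  E ⇒ keep positive
Point 5:
  Lat: 44.27′ = 0.737833°; total 88.737833
  N ⇒ keep positive
  Longitude: 0 + 32.628/60 = 0.543800
  W → negative

1. 0.60161, 165.21179
2. 18.30402, -77.70585
3. 76.17333, 65.46667
4. -88.87642, 0.61533
5. 88.73783, -0.54380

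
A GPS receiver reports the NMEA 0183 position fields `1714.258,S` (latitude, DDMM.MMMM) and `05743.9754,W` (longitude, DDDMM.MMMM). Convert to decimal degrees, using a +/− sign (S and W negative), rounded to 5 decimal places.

Lat: degrees = first 2 digits = 17, minutes = 14.258; 17 + 14.258/60 = 17.237633
hemisphere S, so the sign is −
Lon: split at 3 digits → 057° and 43.9754′; 57 + 43.9754/60 = 57.732923
hemisphere W, so the sign is −

-17.23763, -57.73292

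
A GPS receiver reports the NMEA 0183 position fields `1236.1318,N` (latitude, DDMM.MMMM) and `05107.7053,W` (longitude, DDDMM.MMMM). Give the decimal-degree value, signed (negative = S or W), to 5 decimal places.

12.60220, -51.12842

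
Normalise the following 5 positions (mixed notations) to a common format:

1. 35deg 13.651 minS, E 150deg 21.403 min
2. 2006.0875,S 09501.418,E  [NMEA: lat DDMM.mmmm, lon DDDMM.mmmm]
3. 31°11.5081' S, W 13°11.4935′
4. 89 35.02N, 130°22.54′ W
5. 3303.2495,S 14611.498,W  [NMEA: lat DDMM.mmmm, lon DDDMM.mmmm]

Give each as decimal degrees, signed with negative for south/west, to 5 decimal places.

1. -35.22752, 150.35672
2. -20.10146, 95.02363
3. -31.19180, -13.19156
4. 89.58367, -130.37567
5. -33.05416, -146.19163

Point 1:
  Latitude: 13.651′ = 0.227517°; total 35.227517
  S → negative
  Longitude: 21.403′ = 0.356717°; total 150.356717
  E → positive
Point 2:
  Lat: degrees = first 2 digits = 20, minutes = 6.0875; 20 + 6.0875/60 = 20.101458
  S → negative
  λ: degrees = first 3 digits = 95, minutes = 1.418; 95 + 1.418/60 = 95.023633
  E ⇒ keep positive
Point 3:
  Lat: 11.5081′ = 0.191802°; total 31.191802
  S ⇒ negate
  Longitude: 13 + 11.4935/60 = 13.191558
  hemisphere W, so the sign is −
Point 4:
  Lat: 35.02′ = 0.583667°; total 89.583667
  N → positive
  Longitude: 130 + 22.54/60 = 130.375667
  W ⇒ negate
Point 5:
  φ: split at 2 digits → 33° and 3.2495′; 33 + 3.2495/60 = 33.054158
  S ⇒ negate
  λ: split at 3 digits → 146° and 11.498′; 146 + 11.498/60 = 146.191633
  W → negative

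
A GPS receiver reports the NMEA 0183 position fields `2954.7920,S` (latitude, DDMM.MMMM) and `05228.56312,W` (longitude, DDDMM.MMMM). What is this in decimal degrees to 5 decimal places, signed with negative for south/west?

φ: split at 2 digits → 29° and 54.792′; 29 + 54.792/60 = 29.913200
S → negative
λ: degrees = first 3 digits = 52, minutes = 28.56312; 52 + 28.56312/60 = 52.476052
W → negative

-29.91320, -52.47605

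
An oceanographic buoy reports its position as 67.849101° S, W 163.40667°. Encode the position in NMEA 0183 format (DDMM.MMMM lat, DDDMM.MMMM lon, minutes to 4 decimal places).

6750.9461,S / 16324.4002,W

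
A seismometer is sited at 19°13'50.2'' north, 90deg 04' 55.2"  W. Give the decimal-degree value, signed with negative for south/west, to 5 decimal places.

19.23061, -90.08200

Lat: 19 + 13/60 + 50.2/3600 = 19.230611
N ⇒ keep positive
λ: 90 + 4/60 + 55.2/3600 = 90.082000
W ⇒ negate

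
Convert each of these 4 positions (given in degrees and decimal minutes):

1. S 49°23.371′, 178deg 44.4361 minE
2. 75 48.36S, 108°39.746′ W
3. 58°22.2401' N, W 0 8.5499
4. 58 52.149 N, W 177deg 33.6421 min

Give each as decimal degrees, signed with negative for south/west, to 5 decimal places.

1. -49.38952, 178.74060
2. -75.80600, -108.66243
3. 58.37067, -0.14250
4. 58.86915, -177.56070

Point 1:
  φ: 49 + 23.371/60 = 49.389517
  hemisphere S, so the sign is −
  Lon: 178 + 44.4361/60 = 178.740602
  E → positive
Point 2:
  Latitude: 48.36′ = 0.806000°; total 75.806000
  hemisphere S, so the sign is −
  Lon: 39.746′ = 0.662433°; total 108.662433
  W ⇒ negate
Point 3:
  φ: 58 + 22.2401/60 = 58.370668
  N → positive
  λ: 0 + 8.5499/60 = 0.142498
  hemisphere W, so the sign is −
Point 4:
  Lat: 58 + 52.149/60 = 58.869150
  N → positive
  Lon: 177 + 33.6421/60 = 177.560702
  W → negative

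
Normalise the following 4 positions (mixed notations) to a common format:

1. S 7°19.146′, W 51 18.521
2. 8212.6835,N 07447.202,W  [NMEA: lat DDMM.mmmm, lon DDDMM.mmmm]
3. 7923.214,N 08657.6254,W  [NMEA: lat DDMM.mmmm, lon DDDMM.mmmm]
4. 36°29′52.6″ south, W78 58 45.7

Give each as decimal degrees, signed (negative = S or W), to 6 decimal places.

Point 1:
  Lat: 19.146′ = 0.319100°; total 7.3191000
  hemisphere S, so the sign is −
  Longitude: 18.521′ = 0.308683°; total 51.3086833
  W → negative
Point 2:
  φ: degrees = first 2 digits = 82, minutes = 12.6835; 82 + 12.6835/60 = 82.2113917
  N → positive
  λ: split at 3 digits → 074° and 47.202′; 74 + 47.202/60 = 74.7867000
  W ⇒ negate
Point 3:
  φ: degrees = first 2 digits = 79, minutes = 23.214; 79 + 23.214/60 = 79.3869000
  N ⇒ keep positive
  Longitude: degrees = first 3 digits = 86, minutes = 57.6254; 86 + 57.6254/60 = 86.9604233
  hemisphere W, so the sign is −
Point 4:
  Latitude: 36° + 29/60 + 52.6/3600 = 36 + 0.483333 + 0.014611 = 36.4979444
  S ⇒ negate
  Longitude: 78 + 58/60 + 45.7/3600 = 78.9793611
  W ⇒ negate

1. -7.319100, -51.308683
2. 82.211392, -74.786700
3. 79.386900, -86.960423
4. -36.497944, -78.979361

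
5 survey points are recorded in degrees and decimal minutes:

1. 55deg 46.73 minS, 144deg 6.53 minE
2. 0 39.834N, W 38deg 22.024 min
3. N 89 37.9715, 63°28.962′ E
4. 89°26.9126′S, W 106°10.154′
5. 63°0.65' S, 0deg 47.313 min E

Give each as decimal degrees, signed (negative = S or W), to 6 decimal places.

1. -55.778833, 144.108833
2. 0.663900, -38.367067
3. 89.632858, 63.482700
4. -89.448543, -106.169233
5. -63.010833, 0.788550

Point 1:
  φ: 55 + 46.73/60 = 55.7788333
  S ⇒ negate
  λ: 6.53′ = 0.108833°; total 144.1088333
  E ⇒ keep positive
Point 2:
  φ: 39.834′ = 0.663900°; total 0.6639000
  N → positive
  Longitude: 22.024′ = 0.367067°; total 38.3670667
  W ⇒ negate
Point 3:
  Latitude: 37.9715′ = 0.632858°; total 89.6328583
  N ⇒ keep positive
  Longitude: 28.962′ = 0.482700°; total 63.4827000
  E → positive
Point 4:
  Lat: 89 + 26.9126/60 = 89.4485433
  S ⇒ negate
  λ: 10.154′ = 0.169233°; total 106.1692333
  W → negative
Point 5:
  Latitude: 63 + 0.65/60 = 63.0108333
  hemisphere S, so the sign is −
  Longitude: 47.313′ = 0.788550°; total 0.7885500
  E ⇒ keep positive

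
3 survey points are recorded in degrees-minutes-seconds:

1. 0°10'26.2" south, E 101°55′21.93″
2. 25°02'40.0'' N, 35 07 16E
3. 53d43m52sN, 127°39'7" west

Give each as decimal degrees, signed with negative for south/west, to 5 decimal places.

1. -0.17394, 101.92276
2. 25.04444, 35.12111
3. 53.73111, -127.65194

Point 1:
  φ: 0 + 10/60 + 26.2/3600 = 0.173944
  S → negative
  Longitude: 55′ + 21.93″ = 55.36550′; 101 + 55.36550/60 = 101.922758
  E → positive
Point 2:
  Latitude: 25° + 2/60 + 40/3600 = 25 + 0.033333 + 0.011111 = 25.044444
  N → positive
  Longitude: 35° + 7/60 + 16/3600 = 35 + 0.116667 + 0.004444 = 35.121111
  E → positive
Point 3:
  φ: 53 + 43/60 + 52/3600 = 53.731111
  N ⇒ keep positive
  Lon: 127 + 39/60 + 7/3600 = 127.651944
  W ⇒ negate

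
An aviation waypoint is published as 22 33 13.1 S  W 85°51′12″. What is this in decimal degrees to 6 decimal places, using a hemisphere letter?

Lat: 22 + 33/60 + 13.1/3600 = 22.5536389
Lon: 51′ + 12″ = 51.20000′; 85 + 51.20000/60 = 85.8533333

22.553639° S, 85.853333° W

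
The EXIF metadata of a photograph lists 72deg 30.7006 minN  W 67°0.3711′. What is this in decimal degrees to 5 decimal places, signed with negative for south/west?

72.51168, -67.00619

Lat: 30.7006′ = 0.511677°; total 72.511677
N ⇒ keep positive
Lon: 0.3711′ = 0.006185°; total 67.006185
W → negative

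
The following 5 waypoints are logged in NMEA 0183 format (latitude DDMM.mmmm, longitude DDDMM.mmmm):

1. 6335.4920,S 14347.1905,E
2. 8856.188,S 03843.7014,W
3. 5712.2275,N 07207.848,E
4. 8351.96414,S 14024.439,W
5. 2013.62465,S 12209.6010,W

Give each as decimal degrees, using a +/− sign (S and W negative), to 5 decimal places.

1. -63.59153, 143.78651
2. -88.93647, -38.72836
3. 57.20379, 72.13080
4. -83.86607, -140.40732
5. -20.22708, -122.16002

Point 1:
  Latitude: split at 2 digits → 63° and 35.492′; 63 + 35.492/60 = 63.591533
  hemisphere S, so the sign is −
  Longitude: degrees = first 3 digits = 143, minutes = 47.1905; 143 + 47.1905/60 = 143.786508
  E → positive
Point 2:
  φ: degrees = first 2 digits = 88, minutes = 56.188; 88 + 56.188/60 = 88.936467
  S → negative
  Lon: degrees = first 3 digits = 38, minutes = 43.7014; 38 + 43.7014/60 = 38.728357
  W → negative
Point 3:
  Lat: split at 2 digits → 57° and 12.2275′; 57 + 12.2275/60 = 57.203792
  N → positive
  Lon: split at 3 digits → 072° and 7.848′; 72 + 7.848/60 = 72.130800
  E ⇒ keep positive
Point 4:
  Lat: split at 2 digits → 83° and 51.96414′; 83 + 51.96414/60 = 83.866069
  S ⇒ negate
  Longitude: degrees = first 3 digits = 140, minutes = 24.439; 140 + 24.439/60 = 140.407317
  W → negative
Point 5:
  Lat: degrees = first 2 digits = 20, minutes = 13.62465; 20 + 13.62465/60 = 20.227078
  S ⇒ negate
  Lon: split at 3 digits → 122° and 9.601′; 122 + 9.601/60 = 122.160017
  hemisphere W, so the sign is −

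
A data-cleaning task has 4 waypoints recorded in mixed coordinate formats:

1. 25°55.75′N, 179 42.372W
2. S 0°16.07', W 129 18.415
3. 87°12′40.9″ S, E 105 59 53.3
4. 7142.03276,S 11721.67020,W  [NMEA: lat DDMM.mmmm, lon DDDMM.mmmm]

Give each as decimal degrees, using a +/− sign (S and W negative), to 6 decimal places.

Point 1:
  Latitude: 25 + 55.75/60 = 25.9291667
  N ⇒ keep positive
  Longitude: 42.372′ = 0.706200°; total 179.7062000
  W → negative
Point 2:
  Lat: 16.07′ = 0.267833°; total 0.2678333
  hemisphere S, so the sign is −
  Longitude: 129 + 18.415/60 = 129.3069167
  W ⇒ negate
Point 3:
  φ: 87 + 12/60 + 40.9/3600 = 87.2113611
  hemisphere S, so the sign is −
  Longitude: 105 + 59/60 + 53.3/3600 = 105.9981389
  E → positive
Point 4:
  Latitude: split at 2 digits → 71° and 42.03276′; 71 + 42.03276/60 = 71.7005460
  hemisphere S, so the sign is −
  Lon: degrees = first 3 digits = 117, minutes = 21.6702; 117 + 21.6702/60 = 117.3611700
  W → negative

1. 25.929167, -179.706200
2. -0.267833, -129.306917
3. -87.211361, 105.998139
4. -71.700546, -117.361170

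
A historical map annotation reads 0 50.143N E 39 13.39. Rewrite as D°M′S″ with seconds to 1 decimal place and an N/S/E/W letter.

Lat: 50.14300′ → 50′ and 0.14300 × 60 = 8.580″
λ: fractional minutes 0.39000 × 60 = 23.400″

0°50′8.6″ N, 39°13′23.4″ E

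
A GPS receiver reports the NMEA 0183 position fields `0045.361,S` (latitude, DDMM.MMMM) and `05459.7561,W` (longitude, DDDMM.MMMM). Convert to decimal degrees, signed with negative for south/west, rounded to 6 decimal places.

-0.756017, -54.995935

φ: split at 2 digits → 00° and 45.361′; 0 + 45.361/60 = 0.7560167
S ⇒ negate
Longitude: degrees = first 3 digits = 54, minutes = 59.7561; 54 + 59.7561/60 = 54.9959350
W → negative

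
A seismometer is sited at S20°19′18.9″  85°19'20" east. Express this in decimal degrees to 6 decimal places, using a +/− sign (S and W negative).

φ: 20° + 19/60 + 18.9/3600 = 20 + 0.316667 + 0.005250 = 20.3219167
S ⇒ negate
Longitude: 85° + 19/60 + 20/3600 = 85 + 0.316667 + 0.005556 = 85.3222222
E ⇒ keep positive

-20.321917, 85.322222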